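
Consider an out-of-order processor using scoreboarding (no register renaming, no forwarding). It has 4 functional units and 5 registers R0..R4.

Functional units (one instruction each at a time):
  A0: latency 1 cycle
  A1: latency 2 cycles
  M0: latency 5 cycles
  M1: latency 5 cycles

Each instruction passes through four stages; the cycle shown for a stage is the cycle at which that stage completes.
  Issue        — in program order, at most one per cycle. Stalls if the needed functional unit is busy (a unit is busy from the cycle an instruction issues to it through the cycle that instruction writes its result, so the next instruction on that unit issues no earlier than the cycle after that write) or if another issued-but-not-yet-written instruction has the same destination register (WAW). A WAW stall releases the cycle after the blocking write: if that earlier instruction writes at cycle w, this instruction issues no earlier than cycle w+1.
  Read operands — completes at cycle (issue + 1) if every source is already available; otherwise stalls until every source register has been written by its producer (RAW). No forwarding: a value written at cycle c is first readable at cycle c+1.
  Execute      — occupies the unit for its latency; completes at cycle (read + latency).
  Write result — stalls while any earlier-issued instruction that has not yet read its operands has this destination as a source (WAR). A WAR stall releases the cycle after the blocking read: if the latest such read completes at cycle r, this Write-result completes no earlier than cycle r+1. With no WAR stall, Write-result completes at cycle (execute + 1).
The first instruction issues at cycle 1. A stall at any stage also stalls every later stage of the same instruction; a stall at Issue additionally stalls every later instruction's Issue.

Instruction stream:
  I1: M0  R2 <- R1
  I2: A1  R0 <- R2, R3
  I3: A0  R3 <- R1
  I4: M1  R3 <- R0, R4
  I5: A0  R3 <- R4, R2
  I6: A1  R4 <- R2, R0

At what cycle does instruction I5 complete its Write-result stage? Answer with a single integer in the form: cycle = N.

cycle = 23

I1 -> (1, 2, 7, 8)
I2 -> (2, 9, 11, 12)  // RAW R2: wait I1 write@8
I3 -> (3, 4, 5, 10)  // WAR R3: wait I2 read@9
I4 -> (11, 13, 18, 19)  // WAW R3: wait I3 write@10, RAW R0: wait I2 write@12
I5 -> (20, 21, 22, 23)  // WAW R3: wait I4 write@19
I6 -> (21, 22, 24, 25)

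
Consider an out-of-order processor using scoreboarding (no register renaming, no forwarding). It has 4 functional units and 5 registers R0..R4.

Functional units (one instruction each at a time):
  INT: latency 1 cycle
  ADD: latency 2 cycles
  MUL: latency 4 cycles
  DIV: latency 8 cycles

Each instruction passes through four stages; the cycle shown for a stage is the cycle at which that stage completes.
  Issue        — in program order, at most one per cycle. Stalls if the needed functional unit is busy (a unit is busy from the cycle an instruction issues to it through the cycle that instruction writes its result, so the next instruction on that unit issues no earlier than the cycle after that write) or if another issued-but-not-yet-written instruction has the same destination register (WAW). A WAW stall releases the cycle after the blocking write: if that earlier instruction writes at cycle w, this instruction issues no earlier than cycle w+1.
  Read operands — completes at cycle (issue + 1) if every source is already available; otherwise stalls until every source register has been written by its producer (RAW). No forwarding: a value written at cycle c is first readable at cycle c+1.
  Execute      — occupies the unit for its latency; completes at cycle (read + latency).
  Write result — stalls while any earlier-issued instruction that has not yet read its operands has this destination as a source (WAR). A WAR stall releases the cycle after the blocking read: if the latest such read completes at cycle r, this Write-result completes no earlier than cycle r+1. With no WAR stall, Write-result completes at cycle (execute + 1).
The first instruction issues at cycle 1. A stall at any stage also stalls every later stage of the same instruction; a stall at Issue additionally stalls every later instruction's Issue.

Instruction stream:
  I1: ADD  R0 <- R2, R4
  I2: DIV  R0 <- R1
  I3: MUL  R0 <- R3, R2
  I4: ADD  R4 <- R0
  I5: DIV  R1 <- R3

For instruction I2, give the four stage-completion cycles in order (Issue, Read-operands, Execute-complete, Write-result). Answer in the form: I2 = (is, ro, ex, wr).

I2 = (6, 7, 15, 16)

t=1  I1 issues→ADD
t=2  I1 reads
t=4  I1 exec-done
t=5  I1 writes R0
t=6  I2 issues→DIV
t=7  I2 reads
t=15  I2 exec-done
t=16  I2 writes R0
t=17  I3 issues→MUL
t=18  I3 reads · I4 issues→ADD
t=19  I5 issues→DIV
t=20  I5 reads
t=22  I3 exec-done
t=23  I3 writes R0
t=24  I4 reads
t=26  I4 exec-done
t=27  I4 writes R4
t=28  I5 exec-done
t=29  I5 writes R1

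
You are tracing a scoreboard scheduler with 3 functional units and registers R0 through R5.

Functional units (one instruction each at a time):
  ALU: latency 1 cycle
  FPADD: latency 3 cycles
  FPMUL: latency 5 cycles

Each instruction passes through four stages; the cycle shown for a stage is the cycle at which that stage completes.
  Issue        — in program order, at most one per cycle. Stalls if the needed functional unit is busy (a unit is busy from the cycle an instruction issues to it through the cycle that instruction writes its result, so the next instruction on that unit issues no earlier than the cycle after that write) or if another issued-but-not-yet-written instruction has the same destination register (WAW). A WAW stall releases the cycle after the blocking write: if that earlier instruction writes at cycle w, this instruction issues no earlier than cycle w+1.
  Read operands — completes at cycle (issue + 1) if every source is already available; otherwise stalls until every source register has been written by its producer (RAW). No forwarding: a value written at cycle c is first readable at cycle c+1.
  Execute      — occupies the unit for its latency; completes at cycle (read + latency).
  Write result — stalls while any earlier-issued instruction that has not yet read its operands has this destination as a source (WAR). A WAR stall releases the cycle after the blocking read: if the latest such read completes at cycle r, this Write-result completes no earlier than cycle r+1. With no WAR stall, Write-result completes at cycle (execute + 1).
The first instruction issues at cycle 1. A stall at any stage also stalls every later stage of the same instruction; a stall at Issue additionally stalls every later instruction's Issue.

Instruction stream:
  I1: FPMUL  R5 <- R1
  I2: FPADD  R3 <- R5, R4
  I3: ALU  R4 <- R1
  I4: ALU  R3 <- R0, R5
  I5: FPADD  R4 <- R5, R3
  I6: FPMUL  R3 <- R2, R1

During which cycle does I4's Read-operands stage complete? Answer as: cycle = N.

cycle = 15

1) issue 1, read 2, done 7, write 8
2) issue 2, read 9, done 12, write 13  <RAW R5: wait I1 write@8>
3) issue 3, read 4, done 5, write 10  <WAR R4: wait I2 read@9>
4) issue 14, read 15, done 16, write 17  <WAW R3: wait I2 write@13>
5) issue 15, read 18, done 21, write 22  <RAW R3: wait I4 write@17>
6) issue 18, read 19, done 24, write 25  <WAW R3: wait I4 write@17>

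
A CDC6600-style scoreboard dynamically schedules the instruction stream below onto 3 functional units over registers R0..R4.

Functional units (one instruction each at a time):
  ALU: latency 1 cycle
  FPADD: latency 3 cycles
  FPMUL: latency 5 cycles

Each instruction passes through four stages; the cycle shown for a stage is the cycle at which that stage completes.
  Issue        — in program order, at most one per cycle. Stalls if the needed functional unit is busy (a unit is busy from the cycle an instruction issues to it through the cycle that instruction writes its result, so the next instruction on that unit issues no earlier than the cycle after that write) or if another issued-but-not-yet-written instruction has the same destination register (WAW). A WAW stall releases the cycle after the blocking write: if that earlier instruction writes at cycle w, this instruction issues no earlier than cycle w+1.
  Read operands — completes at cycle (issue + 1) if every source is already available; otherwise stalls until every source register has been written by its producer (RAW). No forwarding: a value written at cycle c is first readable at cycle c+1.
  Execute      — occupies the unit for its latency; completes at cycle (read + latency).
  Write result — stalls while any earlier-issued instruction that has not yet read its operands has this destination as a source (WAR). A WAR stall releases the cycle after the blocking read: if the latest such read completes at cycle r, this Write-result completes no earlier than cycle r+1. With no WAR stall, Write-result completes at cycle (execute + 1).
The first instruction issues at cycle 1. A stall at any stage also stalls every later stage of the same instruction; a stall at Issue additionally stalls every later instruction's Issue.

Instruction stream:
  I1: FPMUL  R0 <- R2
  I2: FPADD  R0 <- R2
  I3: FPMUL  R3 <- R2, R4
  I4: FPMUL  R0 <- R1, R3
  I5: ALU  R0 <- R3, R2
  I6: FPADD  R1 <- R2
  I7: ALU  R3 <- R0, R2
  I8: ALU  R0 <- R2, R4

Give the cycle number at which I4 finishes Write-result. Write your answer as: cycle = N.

cycle = 25

c1: I1 issues→FPMUL
c2: I1 reads
c7: I1 exec-done
c8: I1 writes R0
c9: I2 issues→FPADD
c10: I2 reads · I3 issues→FPMUL
c11: I3 reads
c13: I2 exec-done
c14: I2 writes R0
c16: I3 exec-done
c17: I3 writes R3
c18: I4 issues→FPMUL
c19: I4 reads
c24: I4 exec-done
c25: I4 writes R0
c26: I5 issues→ALU
c27: I5 reads · I6 issues→FPADD
c28: I5 exec-done · I6 reads
c29: I5 writes R0
c30: I7 issues→ALU
c31: I6 exec-done · I7 reads
c32: I6 writes R1 · I7 exec-done
c33: I7 writes R3
c34: I8 issues→ALU
c35: I8 reads
c36: I8 exec-done
c37: I8 writes R0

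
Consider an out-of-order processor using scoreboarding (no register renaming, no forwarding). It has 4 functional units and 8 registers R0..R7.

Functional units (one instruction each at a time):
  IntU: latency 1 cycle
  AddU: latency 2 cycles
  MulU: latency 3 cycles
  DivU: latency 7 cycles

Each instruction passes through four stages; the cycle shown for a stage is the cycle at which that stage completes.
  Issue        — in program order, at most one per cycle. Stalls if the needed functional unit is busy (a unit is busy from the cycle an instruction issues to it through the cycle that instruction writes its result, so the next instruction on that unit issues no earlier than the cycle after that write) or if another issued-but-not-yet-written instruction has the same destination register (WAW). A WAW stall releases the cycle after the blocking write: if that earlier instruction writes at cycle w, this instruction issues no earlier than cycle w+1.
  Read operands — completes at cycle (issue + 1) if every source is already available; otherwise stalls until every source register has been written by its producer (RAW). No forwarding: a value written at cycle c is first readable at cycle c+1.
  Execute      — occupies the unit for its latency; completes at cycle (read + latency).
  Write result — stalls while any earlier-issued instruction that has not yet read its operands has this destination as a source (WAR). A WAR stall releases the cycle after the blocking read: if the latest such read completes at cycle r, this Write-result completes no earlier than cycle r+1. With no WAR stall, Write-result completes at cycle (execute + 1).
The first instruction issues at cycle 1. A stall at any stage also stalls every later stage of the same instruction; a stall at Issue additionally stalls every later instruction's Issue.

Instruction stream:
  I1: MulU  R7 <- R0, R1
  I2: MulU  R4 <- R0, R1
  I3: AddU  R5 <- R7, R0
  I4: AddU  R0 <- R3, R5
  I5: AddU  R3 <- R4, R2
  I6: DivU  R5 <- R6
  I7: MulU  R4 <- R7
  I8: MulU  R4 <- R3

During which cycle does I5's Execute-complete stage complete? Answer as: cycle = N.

1) issue 1, read 2, done 5, write 6
2) issue 7, read 8, done 11, write 12  <struct: MulU busy until I1 writes@6>
3) issue 8, read 9, done 11, write 12
4) issue 13, read 14, done 16, write 17  <struct: AddU busy until I3 writes@12>
5) issue 18, read 19, done 21, write 22  <struct: AddU busy until I4 writes@17>
6) issue 19, read 20, done 27, write 28
7) issue 20, read 21, done 24, write 25
8) issue 26, read 27, done 30, write 31  <struct: MulU busy until I7 writes@25>

cycle = 21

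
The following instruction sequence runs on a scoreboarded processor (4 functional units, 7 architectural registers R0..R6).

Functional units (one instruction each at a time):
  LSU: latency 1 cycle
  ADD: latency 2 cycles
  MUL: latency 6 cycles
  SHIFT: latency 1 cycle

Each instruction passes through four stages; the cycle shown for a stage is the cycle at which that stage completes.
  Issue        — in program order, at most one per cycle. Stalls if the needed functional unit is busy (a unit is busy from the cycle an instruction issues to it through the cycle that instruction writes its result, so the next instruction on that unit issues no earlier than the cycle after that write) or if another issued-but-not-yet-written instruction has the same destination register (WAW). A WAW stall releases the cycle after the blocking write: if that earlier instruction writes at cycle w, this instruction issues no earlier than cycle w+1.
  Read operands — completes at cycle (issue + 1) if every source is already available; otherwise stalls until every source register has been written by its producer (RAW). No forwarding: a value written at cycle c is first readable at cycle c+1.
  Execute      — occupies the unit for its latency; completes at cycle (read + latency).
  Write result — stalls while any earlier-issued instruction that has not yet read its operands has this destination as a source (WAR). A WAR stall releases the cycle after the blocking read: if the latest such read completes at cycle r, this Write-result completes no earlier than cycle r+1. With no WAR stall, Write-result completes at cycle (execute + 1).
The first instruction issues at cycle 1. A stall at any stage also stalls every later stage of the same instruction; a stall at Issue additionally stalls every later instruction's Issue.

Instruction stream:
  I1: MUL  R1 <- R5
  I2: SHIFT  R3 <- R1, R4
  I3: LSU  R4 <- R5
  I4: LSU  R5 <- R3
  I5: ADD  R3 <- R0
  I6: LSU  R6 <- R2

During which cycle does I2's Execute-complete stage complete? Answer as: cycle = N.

cycle = 11

I1 -> (1, 2, 8, 9)
I2 -> (2, 10, 11, 12)  // RAW R1: wait I1 write@9
I3 -> (3, 4, 5, 11)  // WAR R4: wait I2 read@10
I4 -> (12, 13, 14, 15)  // struct: LSU busy until I3 writes@11
I5 -> (13, 14, 16, 17)
I6 -> (16, 17, 18, 19)  // struct: LSU busy until I4 writes@15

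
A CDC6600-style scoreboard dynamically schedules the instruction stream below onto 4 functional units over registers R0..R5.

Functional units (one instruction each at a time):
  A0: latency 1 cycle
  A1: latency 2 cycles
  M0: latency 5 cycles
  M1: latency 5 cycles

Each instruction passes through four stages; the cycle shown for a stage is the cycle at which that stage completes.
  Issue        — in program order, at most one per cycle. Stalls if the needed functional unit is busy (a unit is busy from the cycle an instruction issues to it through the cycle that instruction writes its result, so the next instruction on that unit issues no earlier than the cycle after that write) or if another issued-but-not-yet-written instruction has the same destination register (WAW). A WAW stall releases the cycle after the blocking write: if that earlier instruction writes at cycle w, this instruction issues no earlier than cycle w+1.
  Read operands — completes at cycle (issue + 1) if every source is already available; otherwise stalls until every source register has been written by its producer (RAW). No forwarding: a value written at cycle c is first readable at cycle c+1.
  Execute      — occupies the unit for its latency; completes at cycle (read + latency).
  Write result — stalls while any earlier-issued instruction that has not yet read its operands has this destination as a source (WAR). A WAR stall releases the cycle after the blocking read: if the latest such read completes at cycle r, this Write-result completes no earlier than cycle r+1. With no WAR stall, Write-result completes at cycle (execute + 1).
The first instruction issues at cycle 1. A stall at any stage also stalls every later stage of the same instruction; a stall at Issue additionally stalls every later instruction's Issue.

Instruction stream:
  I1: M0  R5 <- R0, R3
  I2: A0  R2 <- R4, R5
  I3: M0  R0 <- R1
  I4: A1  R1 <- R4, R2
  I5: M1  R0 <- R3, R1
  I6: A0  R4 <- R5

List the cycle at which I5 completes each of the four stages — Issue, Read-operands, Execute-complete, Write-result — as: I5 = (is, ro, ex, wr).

I5 = (17, 18, 23, 24)

t=1  I1 issues→M0
t=2  I1 reads; I2 issues→A0
t=7  I1 exec-done
t=8  I1 writes R5
t=9  I2 reads; I3 issues→M0
t=10  I2 exec-done; I3 reads; I4 issues→A1
t=11  I2 writes R2
t=12  I4 reads
t=14  I4 exec-done
t=15  I3 exec-done; I4 writes R1
t=16  I3 writes R0
t=17  I5 issues→M1
t=18  I5 reads; I6 issues→A0
t=19  I6 reads
t=20  I6 exec-done
t=21  I6 writes R4
t=23  I5 exec-done
t=24  I5 writes R0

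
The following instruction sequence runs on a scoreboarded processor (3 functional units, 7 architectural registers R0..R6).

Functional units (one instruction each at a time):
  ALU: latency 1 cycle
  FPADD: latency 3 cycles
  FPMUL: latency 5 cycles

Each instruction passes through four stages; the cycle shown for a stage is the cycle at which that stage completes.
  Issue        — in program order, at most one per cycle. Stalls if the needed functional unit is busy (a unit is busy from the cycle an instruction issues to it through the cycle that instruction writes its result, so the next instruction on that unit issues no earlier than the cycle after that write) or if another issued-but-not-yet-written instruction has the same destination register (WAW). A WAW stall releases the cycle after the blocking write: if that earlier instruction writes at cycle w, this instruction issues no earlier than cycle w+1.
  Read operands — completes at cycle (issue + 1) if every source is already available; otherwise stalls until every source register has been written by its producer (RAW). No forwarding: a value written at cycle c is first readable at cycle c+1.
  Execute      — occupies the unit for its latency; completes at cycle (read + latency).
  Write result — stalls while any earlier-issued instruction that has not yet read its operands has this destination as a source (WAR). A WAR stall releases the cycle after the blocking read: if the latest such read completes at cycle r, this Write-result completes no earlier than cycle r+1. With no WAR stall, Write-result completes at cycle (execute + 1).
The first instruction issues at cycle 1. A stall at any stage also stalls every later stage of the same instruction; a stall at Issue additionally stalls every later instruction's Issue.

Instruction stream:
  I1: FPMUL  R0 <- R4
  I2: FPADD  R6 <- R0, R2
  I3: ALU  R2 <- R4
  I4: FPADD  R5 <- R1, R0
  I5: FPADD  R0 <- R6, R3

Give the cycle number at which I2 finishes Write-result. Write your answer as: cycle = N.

cycle = 13

c1: I1 issues→FPMUL
c2: I1 reads, I2 issues→FPADD
c3: I3 issues→ALU
c4: I3 reads
c5: I3 exec-done
c7: I1 exec-done
c8: I1 writes R0
c9: I2 reads
c10: I3 writes R2
c12: I2 exec-done
c13: I2 writes R6
c14: I4 issues→FPADD
c15: I4 reads
c18: I4 exec-done
c19: I4 writes R5
c20: I5 issues→FPADD
c21: I5 reads
c24: I5 exec-done
c25: I5 writes R0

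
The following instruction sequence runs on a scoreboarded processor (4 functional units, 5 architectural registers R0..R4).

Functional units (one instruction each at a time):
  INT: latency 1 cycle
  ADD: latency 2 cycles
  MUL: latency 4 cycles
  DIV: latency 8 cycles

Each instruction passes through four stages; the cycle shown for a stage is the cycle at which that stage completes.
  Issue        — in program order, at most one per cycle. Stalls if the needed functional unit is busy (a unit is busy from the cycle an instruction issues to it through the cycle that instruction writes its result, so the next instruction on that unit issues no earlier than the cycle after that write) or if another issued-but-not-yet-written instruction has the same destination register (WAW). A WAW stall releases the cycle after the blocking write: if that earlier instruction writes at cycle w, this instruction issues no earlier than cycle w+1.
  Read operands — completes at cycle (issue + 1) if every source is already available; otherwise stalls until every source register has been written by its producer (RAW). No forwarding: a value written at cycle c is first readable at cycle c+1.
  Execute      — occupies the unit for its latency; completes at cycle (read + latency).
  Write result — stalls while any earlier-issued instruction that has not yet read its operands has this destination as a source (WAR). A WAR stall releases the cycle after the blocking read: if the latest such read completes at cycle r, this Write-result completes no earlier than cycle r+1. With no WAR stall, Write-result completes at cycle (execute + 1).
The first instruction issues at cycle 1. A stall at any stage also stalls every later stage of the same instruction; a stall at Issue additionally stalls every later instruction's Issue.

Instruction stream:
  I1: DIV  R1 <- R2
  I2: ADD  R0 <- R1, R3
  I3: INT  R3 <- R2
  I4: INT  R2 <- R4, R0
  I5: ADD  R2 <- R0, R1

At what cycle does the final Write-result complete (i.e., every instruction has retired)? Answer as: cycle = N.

cycle = 23

cycle 1: I1→DIV
cycle 2: I1 RO · I2→ADD
cycle 3: I3→INT
cycle 4: I3 RO
cycle 5: I3 EX
cycle 10: I1 EX
cycle 11: I1 WR R1
cycle 12: I2 RO
cycle 13: I3 WR R3
cycle 14: I2 EX · I4→INT
cycle 15: I2 WR R0
cycle 16: I4 RO
cycle 17: I4 EX
cycle 18: I4 WR R2
cycle 19: I5→ADD
cycle 20: I5 RO
cycle 22: I5 EX
cycle 23: I5 WR R2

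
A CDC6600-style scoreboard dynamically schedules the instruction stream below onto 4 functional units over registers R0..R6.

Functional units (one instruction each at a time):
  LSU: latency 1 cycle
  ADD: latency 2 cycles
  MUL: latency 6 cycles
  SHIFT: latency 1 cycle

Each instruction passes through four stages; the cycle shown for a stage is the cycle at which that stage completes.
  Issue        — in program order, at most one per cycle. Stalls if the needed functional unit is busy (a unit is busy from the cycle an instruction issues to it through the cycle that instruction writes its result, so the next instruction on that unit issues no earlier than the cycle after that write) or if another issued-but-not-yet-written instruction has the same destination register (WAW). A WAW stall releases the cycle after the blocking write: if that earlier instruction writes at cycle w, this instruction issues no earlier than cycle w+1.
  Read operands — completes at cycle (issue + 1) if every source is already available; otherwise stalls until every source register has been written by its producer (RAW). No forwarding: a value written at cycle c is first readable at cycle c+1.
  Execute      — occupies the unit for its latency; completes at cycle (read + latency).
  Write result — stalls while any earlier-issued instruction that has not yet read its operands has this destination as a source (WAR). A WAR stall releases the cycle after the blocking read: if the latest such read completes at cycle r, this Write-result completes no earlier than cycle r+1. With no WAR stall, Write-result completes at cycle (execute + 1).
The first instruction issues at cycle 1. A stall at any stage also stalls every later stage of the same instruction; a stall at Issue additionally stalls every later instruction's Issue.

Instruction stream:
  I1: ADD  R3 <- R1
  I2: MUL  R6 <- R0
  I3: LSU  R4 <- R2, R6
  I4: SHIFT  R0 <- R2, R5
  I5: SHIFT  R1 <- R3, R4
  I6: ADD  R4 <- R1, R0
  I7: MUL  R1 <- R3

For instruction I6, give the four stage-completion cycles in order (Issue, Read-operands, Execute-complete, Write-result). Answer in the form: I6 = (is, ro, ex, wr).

  I1 | 1 | 2 | 4 | 5
  I2 | 2 | 3 | 9 | 10
  I3 | 3 | 11 | 12 | 13   RAW R6: wait I2 write@10
  I4 | 4 | 5 | 6 | 7
  I5 | 8 | 14 | 15 | 16   struct: SHIFT busy until I4 writes@7 · RAW R4: wait I3 write@13
  I6 | 14 | 17 | 19 | 20   WAW R4: wait I3 write@13 · RAW R1: wait I5 write@16
  I7 | 17 | 18 | 24 | 25   WAW R1: wait I5 write@16

I6 = (14, 17, 19, 20)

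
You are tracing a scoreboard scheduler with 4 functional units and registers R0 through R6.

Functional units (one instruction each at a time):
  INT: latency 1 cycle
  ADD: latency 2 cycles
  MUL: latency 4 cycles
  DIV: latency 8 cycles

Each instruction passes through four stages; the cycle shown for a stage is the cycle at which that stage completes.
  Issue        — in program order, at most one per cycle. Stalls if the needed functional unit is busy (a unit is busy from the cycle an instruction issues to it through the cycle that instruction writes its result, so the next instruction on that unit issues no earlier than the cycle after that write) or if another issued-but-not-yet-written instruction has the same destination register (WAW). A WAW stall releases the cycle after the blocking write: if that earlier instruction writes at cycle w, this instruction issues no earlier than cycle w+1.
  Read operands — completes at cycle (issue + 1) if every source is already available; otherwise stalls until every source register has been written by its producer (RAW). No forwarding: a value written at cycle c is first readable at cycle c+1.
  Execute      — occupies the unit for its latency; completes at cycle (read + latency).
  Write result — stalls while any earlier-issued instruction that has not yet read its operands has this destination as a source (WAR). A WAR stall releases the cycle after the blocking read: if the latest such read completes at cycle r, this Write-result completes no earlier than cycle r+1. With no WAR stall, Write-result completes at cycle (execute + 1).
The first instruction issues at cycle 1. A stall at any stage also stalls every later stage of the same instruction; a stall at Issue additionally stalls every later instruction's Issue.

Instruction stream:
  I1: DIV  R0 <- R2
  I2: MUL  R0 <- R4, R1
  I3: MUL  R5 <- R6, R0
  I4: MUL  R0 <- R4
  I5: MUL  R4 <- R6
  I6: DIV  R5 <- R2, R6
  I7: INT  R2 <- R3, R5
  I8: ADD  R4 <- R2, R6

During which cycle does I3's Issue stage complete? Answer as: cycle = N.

cycle = 19

1) issue 1, read 2, done 10, write 11
2) issue 12, read 13, done 17, write 18  <WAW R0: wait I1 write@11>
3) issue 19, read 20, done 24, write 25  <struct: MUL busy until I2 writes@18>
4) issue 26, read 27, done 31, write 32  <struct: MUL busy until I3 writes@25>
5) issue 33, read 34, done 38, write 39  <struct: MUL busy until I4 writes@32>
6) issue 34, read 35, done 43, write 44
7) issue 35, read 45, done 46, write 47  <RAW R5: wait I6 write@44>
8) issue 40, read 48, done 50, write 51  <WAW R4: wait I5 write@39 / RAW R2: wait I7 write@47>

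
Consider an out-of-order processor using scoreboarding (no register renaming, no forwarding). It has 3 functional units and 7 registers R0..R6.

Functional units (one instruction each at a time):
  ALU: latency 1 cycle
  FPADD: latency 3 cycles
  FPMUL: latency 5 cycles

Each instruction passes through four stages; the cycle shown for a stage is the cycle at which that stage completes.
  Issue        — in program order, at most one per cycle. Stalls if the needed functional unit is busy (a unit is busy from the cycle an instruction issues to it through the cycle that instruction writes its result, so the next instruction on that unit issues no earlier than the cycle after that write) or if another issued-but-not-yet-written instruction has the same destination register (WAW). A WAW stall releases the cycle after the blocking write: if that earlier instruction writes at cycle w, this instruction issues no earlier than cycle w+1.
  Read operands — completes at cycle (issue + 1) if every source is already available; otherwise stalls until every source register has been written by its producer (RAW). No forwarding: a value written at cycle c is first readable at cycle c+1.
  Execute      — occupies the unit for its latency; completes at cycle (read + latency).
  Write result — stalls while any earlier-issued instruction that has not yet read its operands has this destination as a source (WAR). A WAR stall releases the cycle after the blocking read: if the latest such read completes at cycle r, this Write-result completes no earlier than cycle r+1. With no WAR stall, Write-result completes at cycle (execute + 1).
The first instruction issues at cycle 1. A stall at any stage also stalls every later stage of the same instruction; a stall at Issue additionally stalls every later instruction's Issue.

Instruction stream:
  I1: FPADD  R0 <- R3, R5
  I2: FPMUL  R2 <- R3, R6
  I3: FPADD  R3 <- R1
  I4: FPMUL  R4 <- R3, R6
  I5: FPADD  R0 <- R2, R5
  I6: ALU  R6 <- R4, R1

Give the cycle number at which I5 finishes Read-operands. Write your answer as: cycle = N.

I1  is:1  ro:2  ex:5  wr:6
I2  is:2  ro:3  ex:8  wr:9
I3  is:7  ro:8  ex:11  wr:12  — struct: FPADD busy until I1 writes@6
I4  is:10  ro:13  ex:18  wr:19  — struct: FPMUL busy until I2 writes@9, RAW R3: wait I3 write@12
I5  is:13  ro:14  ex:17  wr:18  — struct: FPADD busy until I3 writes@12
I6  is:14  ro:20  ex:21  wr:22  — RAW R4: wait I4 write@19

cycle = 14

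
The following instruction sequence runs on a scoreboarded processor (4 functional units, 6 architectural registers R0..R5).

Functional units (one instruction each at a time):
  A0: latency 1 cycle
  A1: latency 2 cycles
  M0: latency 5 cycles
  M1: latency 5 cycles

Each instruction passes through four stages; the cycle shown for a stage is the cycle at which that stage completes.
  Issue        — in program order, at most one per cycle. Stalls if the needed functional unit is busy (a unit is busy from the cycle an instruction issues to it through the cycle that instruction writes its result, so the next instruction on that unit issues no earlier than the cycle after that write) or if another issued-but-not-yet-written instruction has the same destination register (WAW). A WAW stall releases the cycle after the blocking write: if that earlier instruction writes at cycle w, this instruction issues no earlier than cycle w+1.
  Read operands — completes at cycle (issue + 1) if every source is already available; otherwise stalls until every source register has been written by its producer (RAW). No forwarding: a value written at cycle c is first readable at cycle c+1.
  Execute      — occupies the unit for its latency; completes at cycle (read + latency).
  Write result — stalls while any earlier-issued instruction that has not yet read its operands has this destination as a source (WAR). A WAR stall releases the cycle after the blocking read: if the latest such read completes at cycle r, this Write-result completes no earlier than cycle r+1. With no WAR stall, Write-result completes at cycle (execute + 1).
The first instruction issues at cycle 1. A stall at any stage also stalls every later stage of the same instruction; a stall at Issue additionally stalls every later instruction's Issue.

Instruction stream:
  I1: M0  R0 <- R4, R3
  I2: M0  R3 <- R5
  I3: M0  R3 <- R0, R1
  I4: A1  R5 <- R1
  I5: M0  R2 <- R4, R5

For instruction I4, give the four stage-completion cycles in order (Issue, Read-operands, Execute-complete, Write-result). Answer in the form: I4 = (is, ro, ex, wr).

cycle 1: I1 dispatched to M0
cycle 2: I1 operands ready
cycle 7: I1 complete
cycle 8: R0←I1
cycle 9: I2 dispatched to M0
cycle 10: I2 operands ready
cycle 15: I2 complete
cycle 16: R3←I2
cycle 17: I3 dispatched to M0
cycle 18: I3 operands ready, I4 dispatched to A1
cycle 19: I4 operands ready
cycle 21: I4 complete
cycle 22: R5←I4
cycle 23: I3 complete
cycle 24: R3←I3
cycle 25: I5 dispatched to M0
cycle 26: I5 operands ready
cycle 31: I5 complete
cycle 32: R2←I5

I4 = (18, 19, 21, 22)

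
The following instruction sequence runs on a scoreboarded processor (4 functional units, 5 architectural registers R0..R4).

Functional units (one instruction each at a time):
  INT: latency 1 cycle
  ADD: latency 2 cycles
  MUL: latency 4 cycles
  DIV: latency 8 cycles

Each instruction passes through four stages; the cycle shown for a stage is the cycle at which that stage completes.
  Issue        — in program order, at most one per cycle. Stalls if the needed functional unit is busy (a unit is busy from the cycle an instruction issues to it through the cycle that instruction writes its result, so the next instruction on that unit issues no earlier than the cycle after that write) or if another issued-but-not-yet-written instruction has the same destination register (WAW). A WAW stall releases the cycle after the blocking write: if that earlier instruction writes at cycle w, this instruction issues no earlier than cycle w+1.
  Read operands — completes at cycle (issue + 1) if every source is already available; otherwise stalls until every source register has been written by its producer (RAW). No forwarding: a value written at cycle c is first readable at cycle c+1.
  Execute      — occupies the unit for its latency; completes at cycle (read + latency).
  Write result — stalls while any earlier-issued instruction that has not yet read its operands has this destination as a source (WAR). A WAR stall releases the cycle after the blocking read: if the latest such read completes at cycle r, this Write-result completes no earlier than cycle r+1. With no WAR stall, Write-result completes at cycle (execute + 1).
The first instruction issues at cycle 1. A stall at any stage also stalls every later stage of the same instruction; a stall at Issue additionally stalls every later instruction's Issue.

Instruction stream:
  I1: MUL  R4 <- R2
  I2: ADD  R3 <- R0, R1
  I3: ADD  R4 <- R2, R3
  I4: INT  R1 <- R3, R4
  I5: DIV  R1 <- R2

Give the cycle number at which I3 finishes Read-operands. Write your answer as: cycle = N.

cycle = 9

[I1] 1/2/6/7
[I2] 2/3/5/6
[I3] 8/9/11/12  (WAW R4: wait I1 write@7)
[I4] 9/13/14/15  (RAW R4: wait I3 write@12)
[I5] 16/17/25/26  (WAW R1: wait I4 write@15)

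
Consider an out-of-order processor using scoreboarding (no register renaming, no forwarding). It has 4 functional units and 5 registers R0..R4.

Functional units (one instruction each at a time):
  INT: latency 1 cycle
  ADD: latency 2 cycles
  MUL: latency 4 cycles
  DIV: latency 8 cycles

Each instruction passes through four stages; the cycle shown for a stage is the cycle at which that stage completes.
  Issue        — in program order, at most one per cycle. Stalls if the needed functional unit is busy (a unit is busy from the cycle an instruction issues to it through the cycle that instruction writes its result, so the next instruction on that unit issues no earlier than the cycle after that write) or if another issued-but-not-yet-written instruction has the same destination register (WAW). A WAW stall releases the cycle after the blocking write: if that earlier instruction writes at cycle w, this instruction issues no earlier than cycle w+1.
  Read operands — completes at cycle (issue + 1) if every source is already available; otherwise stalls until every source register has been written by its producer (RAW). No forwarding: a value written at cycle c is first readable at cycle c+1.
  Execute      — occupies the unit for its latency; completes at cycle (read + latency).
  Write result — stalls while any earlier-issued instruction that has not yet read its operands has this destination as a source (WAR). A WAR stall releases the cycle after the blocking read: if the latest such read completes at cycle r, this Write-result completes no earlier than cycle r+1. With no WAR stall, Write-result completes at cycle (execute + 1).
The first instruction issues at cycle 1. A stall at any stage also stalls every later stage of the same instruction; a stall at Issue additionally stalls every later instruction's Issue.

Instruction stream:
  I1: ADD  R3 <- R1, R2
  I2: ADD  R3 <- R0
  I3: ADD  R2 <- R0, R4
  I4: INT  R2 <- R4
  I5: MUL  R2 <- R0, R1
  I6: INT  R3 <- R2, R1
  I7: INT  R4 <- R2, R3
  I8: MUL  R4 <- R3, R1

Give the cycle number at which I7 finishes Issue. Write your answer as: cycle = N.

cycle = 30

t=1  I1→ADD
t=2  I1 RO
t=4  I1 EX
t=5  I1 WR R3
t=6  I2→ADD
t=7  I2 RO
t=9  I2 EX
t=10  I2 WR R3
t=11  I3→ADD
t=12  I3 RO
t=14  I3 EX
t=15  I3 WR R2
t=16  I4→INT
t=17  I4 RO
t=18  I4 EX
t=19  I4 WR R2
t=20  I5→MUL
t=21  I5 RO | I6→INT
t=25  I5 EX
t=26  I5 WR R2
t=27  I6 RO
t=28  I6 EX
t=29  I6 WR R3
t=30  I7→INT
t=31  I7 RO
t=32  I7 EX
t=33  I7 WR R4
t=34  I8→MUL
t=35  I8 RO
t=39  I8 EX
t=40  I8 WR R4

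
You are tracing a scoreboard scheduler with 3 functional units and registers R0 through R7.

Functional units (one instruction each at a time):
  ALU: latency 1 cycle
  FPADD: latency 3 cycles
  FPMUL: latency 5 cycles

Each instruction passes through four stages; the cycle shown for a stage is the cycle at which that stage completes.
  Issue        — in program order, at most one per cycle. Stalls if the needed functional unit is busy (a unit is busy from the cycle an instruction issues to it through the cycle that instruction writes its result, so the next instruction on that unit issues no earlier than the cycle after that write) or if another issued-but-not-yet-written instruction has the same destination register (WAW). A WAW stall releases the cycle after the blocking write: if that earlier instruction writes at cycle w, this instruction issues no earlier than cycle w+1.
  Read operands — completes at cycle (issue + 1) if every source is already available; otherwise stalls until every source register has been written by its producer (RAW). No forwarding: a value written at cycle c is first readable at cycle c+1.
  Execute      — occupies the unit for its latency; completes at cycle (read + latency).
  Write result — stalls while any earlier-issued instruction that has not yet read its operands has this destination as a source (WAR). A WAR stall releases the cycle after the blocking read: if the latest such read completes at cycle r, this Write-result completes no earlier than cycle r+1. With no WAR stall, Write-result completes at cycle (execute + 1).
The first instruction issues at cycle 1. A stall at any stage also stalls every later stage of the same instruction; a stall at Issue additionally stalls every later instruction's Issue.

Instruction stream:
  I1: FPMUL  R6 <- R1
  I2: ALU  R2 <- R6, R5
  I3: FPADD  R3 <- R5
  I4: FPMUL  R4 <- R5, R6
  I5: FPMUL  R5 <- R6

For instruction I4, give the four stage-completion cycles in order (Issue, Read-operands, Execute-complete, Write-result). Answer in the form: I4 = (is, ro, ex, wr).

I4 = (9, 10, 15, 16)

cycle 1: I1 issues→FPMUL
cycle 2: I1 reads, I2 issues→ALU
cycle 3: I3 issues→FPADD
cycle 4: I3 reads
cycle 7: I1 exec-done, I3 exec-done
cycle 8: I1 writes R6, I3 writes R3
cycle 9: I2 reads, I4 issues→FPMUL
cycle 10: I2 exec-done, I4 reads
cycle 11: I2 writes R2
cycle 15: I4 exec-done
cycle 16: I4 writes R4
cycle 17: I5 issues→FPMUL
cycle 18: I5 reads
cycle 23: I5 exec-done
cycle 24: I5 writes R5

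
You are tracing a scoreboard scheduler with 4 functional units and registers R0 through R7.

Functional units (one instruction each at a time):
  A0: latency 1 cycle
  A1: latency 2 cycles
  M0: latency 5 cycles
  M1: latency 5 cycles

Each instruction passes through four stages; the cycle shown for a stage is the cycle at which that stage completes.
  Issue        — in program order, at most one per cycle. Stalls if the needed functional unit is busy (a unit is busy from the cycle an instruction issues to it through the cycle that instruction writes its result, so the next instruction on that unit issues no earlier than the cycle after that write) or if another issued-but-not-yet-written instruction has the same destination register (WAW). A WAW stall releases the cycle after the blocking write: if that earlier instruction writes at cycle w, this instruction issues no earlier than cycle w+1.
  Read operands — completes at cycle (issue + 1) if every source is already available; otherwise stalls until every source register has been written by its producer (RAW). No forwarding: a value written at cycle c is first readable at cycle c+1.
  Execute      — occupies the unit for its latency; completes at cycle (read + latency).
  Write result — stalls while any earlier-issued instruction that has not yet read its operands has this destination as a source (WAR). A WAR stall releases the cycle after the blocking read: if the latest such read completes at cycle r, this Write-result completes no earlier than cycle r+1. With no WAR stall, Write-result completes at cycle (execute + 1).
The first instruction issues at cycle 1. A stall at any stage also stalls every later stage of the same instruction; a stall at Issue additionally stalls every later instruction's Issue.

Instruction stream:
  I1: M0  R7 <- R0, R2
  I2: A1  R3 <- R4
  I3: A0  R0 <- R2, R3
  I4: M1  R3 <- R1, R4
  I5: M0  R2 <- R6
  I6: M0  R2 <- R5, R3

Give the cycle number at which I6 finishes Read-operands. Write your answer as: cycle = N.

I1: IS=1 RO=2 EX=7 WR=8
I2: IS=2 RO=3 EX=5 WR=6
I3: IS=3 RO=7 EX=8 WR=9  [RAW R3: wait I2 write@6]
I4: IS=7 RO=8 EX=13 WR=14  [WAW R3: wait I2 write@6]
I5: IS=9 RO=10 EX=15 WR=16  [struct: M0 busy until I1 writes@8]
I6: IS=17 RO=18 EX=23 WR=24  [struct: M0 busy until I5 writes@16]

cycle = 18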